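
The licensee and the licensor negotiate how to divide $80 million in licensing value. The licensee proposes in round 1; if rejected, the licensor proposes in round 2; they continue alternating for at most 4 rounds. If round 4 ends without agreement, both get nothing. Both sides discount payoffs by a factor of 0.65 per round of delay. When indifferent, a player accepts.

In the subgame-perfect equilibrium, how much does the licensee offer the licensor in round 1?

Round 4 (the licensor proposes): rejection yields 0 for the licensee; the licensor offers 0 and keeps 80.
Round 3 (the licensee proposes): the licensor can get 80 next round, worth 0.65 × 80 = 52 now; the licensee offers that and keeps 28.
Round 2 (the licensor proposes): the licensee can get 28 next round, worth 0.65 × 28 = 18.2 now. The licensor offers 18.2 and keeps 80 − 18.2 = 61.8.
Round 1 (the licensee proposes): the licensor can get 61.8 next round, worth 0.65 × 61.8 = 40.17 now. The licensee offers 40.17 and keeps 80 − 40.17 = 39.83.

40.17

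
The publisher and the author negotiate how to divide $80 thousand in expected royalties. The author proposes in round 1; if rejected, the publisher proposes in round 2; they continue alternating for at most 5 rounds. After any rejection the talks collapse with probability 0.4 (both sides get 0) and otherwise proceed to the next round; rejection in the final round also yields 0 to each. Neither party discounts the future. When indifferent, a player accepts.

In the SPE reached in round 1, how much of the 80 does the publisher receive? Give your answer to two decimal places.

26.11

Round 5 (the author proposes): rejection yields 0 for the publisher; the author offers 0 and keeps 80.
Round 4 (the publisher proposes): rejecting gives the author an expected 0.6 × 80 = 48. The publisher offers 48 and keeps 80 − 48 = 32.
Round 3 (the author proposes): rejecting gives the publisher an expected 0.6 × 32 = 19.2. The author offers 19.2 and keeps 80 − 19.2 = 60.8.
Round 2 (the publisher proposes): rejecting gives the author an expected 0.6 × 60.8 = 36.48. The publisher offers 36.48 and keeps 80 − 36.48 = 43.52.
Round 1 (the author proposes): rejecting gives the publisher an expected 0.6 × 43.52 = 26.112. The author offers 26.112 and keeps 80 − 26.112 = 53.888.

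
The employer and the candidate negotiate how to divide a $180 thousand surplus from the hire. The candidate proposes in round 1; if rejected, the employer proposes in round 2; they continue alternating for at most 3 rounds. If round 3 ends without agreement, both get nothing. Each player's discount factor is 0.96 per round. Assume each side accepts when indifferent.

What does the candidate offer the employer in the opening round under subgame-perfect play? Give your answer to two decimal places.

6.91

By backward induction:
Round 3 (the candidate proposes): the employer will accept anything ≥ 0, so the candidate offers 0 and keeps 180.
Round 2 (the employer proposes): the candidate can get 180 next round, worth 0.96 × 180 = 172.8 now, so the employer offers 172.8, keeping 7.2.
Round 1 (the candidate proposes): the employer can get 7.2 next round, worth 0.96 × 7.2 = 6.912 now, so the candidate offers 6.912, keeping 173.088.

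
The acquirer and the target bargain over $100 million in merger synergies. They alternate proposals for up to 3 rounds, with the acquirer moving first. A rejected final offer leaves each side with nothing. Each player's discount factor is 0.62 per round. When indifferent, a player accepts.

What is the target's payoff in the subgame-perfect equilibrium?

23.56

Round 3 (the acquirer proposes): rejection yields 0 for the target; the acquirer offers 0 and keeps 100.
Round 2 (the target proposes): the acquirer can get 100 next round, worth 0.62 × 100 = 62 now; the target offers that and keeps 38.
Round 1 (the acquirer proposes): the target can get 38 next round, worth 0.62 × 38 = 23.56 now. The acquirer offers 23.56 and keeps 100 − 23.56 = 76.44.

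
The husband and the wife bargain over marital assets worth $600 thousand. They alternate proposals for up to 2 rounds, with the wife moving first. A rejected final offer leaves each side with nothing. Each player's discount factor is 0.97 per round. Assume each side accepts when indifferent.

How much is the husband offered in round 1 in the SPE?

582

Round 2 (the husband proposes): rejection yields 0 for the wife; the husband offers 0 and keeps 600.
Round 1 (the wife proposes): the husband can get 600 next round, worth 0.97 × 600 = 582 now, so the wife offers 582, keeping 18.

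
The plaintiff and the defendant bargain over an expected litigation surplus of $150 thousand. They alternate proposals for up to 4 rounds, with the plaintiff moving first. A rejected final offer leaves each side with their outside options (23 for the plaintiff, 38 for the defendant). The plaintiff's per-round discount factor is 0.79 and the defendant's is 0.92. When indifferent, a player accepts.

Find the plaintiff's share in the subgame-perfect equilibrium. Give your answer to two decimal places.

Round 4 (the defendant proposes): the plaintiff gets 23 if talks fail, so the defendant offers 23 and keeps 127.
Round 3 (the plaintiff proposes): the defendant can get 127 next round, worth 0.92 × 127 = 116.84 now. The plaintiff offers 116.84 and keeps 150 − 116.84 = 33.16.
Round 2 (the defendant proposes): the plaintiff can get 33.16 next round, worth 0.79 × 33.16 = 26.1964 now. The defendant offers 26.1964 and keeps 150 − 26.1964 = 123.8036.
Round 1 (the plaintiff proposes): the defendant can get 123.8036 next round, worth 0.92 × 123.8036 = 113.899312 now, so the plaintiff offers 113.899312, keeping 36.100688.

36.10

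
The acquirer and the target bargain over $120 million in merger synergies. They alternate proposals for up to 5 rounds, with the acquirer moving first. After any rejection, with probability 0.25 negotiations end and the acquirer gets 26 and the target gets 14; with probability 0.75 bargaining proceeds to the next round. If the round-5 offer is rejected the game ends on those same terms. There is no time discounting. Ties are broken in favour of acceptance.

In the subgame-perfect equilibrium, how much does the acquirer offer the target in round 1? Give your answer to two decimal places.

By backward induction:
Round 5 (the acquirer proposes): the target gets 14 if talks fail, so the acquirer offers 14 and keeps 106.
Round 4 (the target proposes): rejecting gives the acquirer an expected 0.75 × 106 + 0.25 × 26 = 86; the target offers that and keeps 34.
Round 3 (the acquirer proposes): rejecting gives the target an expected 0.75 × 34 + 0.25 × 14 = 29. The acquirer offers 29 and keeps 120 − 29 = 91.
Round 2 (the target proposes): rejecting gives the acquirer an expected 0.75 × 91 + 0.25 × 26 = 74.75; the target offers that and keeps 45.25.
Round 1 (the acquirer proposes): rejecting gives the target an expected 0.75 × 45.25 + 0.25 × 14 = 37.4375, so the acquirer offers 37.4375, keeping 82.5625.

37.44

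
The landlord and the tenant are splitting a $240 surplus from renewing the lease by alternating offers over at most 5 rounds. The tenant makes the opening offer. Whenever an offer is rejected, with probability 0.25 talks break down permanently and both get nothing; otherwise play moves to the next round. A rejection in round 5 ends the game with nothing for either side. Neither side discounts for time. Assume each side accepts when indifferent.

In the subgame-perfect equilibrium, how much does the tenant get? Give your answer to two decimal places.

169.69

Round 5 (the tenant proposes): rejection yields 0 for the landlord; the tenant offers 0 and keeps 240.
Round 4 (the landlord proposes): rejecting gives the tenant an expected 0.75 × 240 = 180, so the landlord offers 180, keeping 60.
Round 3 (the tenant proposes): rejecting gives the landlord an expected 0.75 × 60 = 45; the tenant offers that and keeps 195.
Round 2 (the landlord proposes): rejecting gives the tenant an expected 0.75 × 195 = 146.25. The landlord offers 146.25 and keeps 240 − 146.25 = 93.75.
Round 1 (the tenant proposes): rejecting gives the landlord an expected 0.75 × 93.75 = 70.3125; the tenant offers that and keeps 169.6875.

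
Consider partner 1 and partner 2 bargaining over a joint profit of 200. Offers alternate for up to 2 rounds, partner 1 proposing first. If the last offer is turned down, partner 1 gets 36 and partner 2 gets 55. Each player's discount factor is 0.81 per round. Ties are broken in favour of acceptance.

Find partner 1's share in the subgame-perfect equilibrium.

Solve by backward induction from round 2.
Round 2 (partner 2 proposes): partner 1 gets 36 if talks fail, so partner 2 offers 36 and keeps 164.
Round 1 (partner 1 proposes): partner 2 can get 164 next round, worth 0.81 × 164 = 132.84 now. Partner 1 offers 132.84 and keeps 200 − 132.84 = 67.16.

67.16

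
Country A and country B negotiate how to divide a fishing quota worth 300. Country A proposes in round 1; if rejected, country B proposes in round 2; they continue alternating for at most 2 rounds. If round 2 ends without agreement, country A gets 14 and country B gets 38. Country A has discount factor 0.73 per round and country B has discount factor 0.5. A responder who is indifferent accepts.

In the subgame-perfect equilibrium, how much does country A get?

157

Round 2 (country B proposes): country A gets 14 if talks fail, so country B offers 14 and keeps 286.
Round 1 (country A proposes): country B can get 286 next round, worth 0.5 × 286 = 143 now, so country A offers 143, keeping 157.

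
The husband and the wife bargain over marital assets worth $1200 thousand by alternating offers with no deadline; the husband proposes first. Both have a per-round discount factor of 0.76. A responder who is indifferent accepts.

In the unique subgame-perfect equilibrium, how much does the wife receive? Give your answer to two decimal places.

In a stationary SPE each proposer offers the other exactly their discounted continuation value.
If the husband keeps x when proposing and the wife keeps y when proposing, then x = 1200 − 0.76y and y = 1200 − 0.76x.
Solving: x = 1200(1 − 0.76) / (1 − 0.76·0.76) = 288 / 0.4224 ≈ 681.8182.
The wife gets 1200 − 681.8182 ≈ 518.1818.

518.18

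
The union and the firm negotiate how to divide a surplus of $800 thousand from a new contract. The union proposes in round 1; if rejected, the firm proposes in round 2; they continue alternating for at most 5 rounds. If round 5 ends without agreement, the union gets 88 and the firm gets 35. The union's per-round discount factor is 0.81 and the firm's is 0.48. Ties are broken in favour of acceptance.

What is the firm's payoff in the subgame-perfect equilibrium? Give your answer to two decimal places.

Round 5 (the union proposes): the firm gets 35 if talks fail, so the union offers 35 and keeps 765.
Round 4 (the firm proposes): the union can get 765 next round, worth 0.81 × 765 = 619.65 now; the firm offers that and keeps 180.35.
Round 3 (the union proposes): the firm can get 180.35 next round, worth 0.48 × 180.35 = 86.568 now, so the union offers 86.568, keeping 713.432.
Round 2 (the firm proposes): the union can get 713.432 next round, worth 0.81 × 713.432 = 577.87992 now. The firm offers 577.87992 and keeps 800 − 577.87992 = 222.12008.
Round 1 (the union proposes): the firm can get 222.12008 next round, worth 0.48 × 222.12008 = 106.6176384 now. The union offers 106.6176384 and keeps 800 − 106.6176384 = 693.3823616.

106.62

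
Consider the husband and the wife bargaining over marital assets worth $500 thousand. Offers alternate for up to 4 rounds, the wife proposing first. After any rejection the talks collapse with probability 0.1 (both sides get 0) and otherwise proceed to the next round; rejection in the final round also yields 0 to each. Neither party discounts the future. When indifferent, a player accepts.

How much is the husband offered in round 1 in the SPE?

409.5

By backward induction:
Round 4 (the husband proposes): rejection yields 0 for the wife; the husband offers 0 and keeps 500.
Round 3 (the wife proposes): rejecting gives the husband an expected 0.9 × 500 = 450. The wife offers 450 and keeps 500 − 450 = 50.
Round 2 (the husband proposes): rejecting gives the wife an expected 0.9 × 50 = 45; the husband offers that and keeps 455.
Round 1 (the wife proposes): rejecting gives the husband an expected 0.9 × 455 = 409.5. The wife offers 409.5 and keeps 500 − 409.5 = 90.5.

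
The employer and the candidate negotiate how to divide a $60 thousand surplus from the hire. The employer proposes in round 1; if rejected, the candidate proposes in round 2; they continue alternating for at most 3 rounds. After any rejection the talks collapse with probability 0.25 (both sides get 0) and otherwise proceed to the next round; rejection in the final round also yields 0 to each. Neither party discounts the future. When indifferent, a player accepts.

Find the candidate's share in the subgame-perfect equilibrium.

Round 3 (the employer proposes): the candidate will accept anything ≥ 0, so the employer offers 0 and keeps 60.
Round 2 (the candidate proposes): rejecting gives the employer an expected 0.75 × 60 = 45; the candidate offers that and keeps 15.
Round 1 (the employer proposes): rejecting gives the candidate an expected 0.75 × 15 = 11.25; the employer offers that and keeps 48.75.

11.25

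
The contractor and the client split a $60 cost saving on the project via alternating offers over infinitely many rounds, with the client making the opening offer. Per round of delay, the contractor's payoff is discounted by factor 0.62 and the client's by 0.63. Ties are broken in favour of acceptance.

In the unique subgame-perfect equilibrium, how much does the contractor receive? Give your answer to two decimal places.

22.59

When the client proposes, the contractor accepts any offer worth at least 0.62 times what the contractor would get by proposing next round; and vice versa.
This gives x = 60 − 0.62y and y = 60 − 0.63x, where x and y are each side's share when it proposes.
Hence (1 − 0.62·0.63)x = 60(1 − 0.62), i.e. 0.6094·x = 22.8.
x ≈ 37.4138; the contractor's share is 60 − x ≈ 22.5862.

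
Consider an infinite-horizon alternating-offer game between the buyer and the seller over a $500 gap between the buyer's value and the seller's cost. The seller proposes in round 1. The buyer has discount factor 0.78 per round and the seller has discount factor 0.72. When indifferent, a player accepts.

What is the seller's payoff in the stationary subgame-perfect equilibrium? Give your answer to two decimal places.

When the seller proposes, the buyer accepts any offer worth at least 0.78 times what the buyer would get by proposing next round; and vice versa.
This gives x = 500 − 0.78y and y = 500 − 0.72x, where x and y are each side's share when it proposes.
Hence (1 − 0.78·0.72)x = 500(1 − 0.78), i.e. 0.4384·x = 110.
x ≈ 250.9124; the buyer's share is 500 − x ≈ 249.0876.

250.91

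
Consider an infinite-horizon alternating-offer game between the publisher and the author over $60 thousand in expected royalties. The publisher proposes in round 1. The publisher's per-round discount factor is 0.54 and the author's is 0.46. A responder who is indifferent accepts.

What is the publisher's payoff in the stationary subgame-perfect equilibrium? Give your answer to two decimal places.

When the publisher proposes, the author accepts any offer worth at least 0.46 times what the author would get by proposing next round; and vice versa.
This gives x = 60 − 0.46y and y = 60 − 0.54x, where x and y are each side's share when it proposes.
Hence (1 − 0.46·0.54)x = 60(1 − 0.46), i.e. 0.7516·x = 32.4.
x ≈ 43.1080; the author's share is 60 − x ≈ 16.8920.

43.11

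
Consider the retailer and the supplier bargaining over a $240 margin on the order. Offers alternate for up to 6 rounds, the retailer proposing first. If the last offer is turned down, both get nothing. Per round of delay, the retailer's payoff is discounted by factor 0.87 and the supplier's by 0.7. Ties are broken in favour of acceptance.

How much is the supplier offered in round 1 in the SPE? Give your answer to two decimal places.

Work backward from the last round.
Round 6 (the supplier proposes): the retailer will accept anything ≥ 0, so the supplier offers 0 and keeps 240.
Round 5 (the retailer proposes): the supplier can get 240 next round, worth 0.7 × 240 = 168 now; the retailer offers that and keeps 72.
Round 4 (the supplier proposes): the retailer can get 72 next round, worth 0.87 × 72 = 62.64 now; the supplier offers that and keeps 177.36.
Round 3 (the retailer proposes): the supplier can get 177.36 next round, worth 0.7 × 177.36 = 124.152 now. The retailer offers 124.152 and keeps 240 − 124.152 = 115.848.
Round 2 (the supplier proposes): the retailer can get 115.848 next round, worth 0.87 × 115.848 = 100.78776 now, so the supplier offers 100.78776, keeping 139.21224.
Round 1 (the retailer proposes): the supplier can get 139.21224 next round, worth 0.7 × 139.21224 = 97.448568 now; the retailer offers that and keeps 142.551432.

97.45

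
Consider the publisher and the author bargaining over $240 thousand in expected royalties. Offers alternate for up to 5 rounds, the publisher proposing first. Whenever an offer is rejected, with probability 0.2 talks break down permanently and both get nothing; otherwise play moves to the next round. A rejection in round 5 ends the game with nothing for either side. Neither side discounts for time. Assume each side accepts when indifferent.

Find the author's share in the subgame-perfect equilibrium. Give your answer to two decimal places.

By backward induction:
Round 5 (the publisher proposes): the author will accept anything ≥ 0, so the publisher offers 0 and keeps 240.
Round 4 (the author proposes): rejecting gives the publisher an expected 0.8 × 240 = 192; the author offers that and keeps 48.
Round 3 (the publisher proposes): rejecting gives the author an expected 0.8 × 48 = 38.4. The publisher offers 38.4 and keeps 240 − 38.4 = 201.6.
Round 2 (the author proposes): rejecting gives the publisher an expected 0.8 × 201.6 = 161.28, so the author offers 161.28, keeping 78.72.
Round 1 (the publisher proposes): rejecting gives the author an expected 0.8 × 78.72 = 62.976; the publisher offers that and keeps 177.024.

62.98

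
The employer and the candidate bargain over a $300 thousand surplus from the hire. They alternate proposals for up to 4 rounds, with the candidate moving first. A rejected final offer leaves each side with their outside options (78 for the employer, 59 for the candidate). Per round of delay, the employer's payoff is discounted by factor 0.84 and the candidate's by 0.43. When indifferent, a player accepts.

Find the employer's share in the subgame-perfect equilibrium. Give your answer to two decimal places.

By backward induction:
Round 4 (the employer proposes): the candidate gets 59 if talks fail, so the employer offers 59 and keeps 241.
Round 3 (the candidate proposes): the employer can get 241 next round, worth 0.84 × 241 = 202.44 now; the candidate offers that and keeps 97.56.
Round 2 (the employer proposes): the candidate can get 97.56 next round, worth 0.43 × 97.56 = 41.9508 now; the employer offers that and keeps 258.0492.
Round 1 (the candidate proposes): the employer can get 258.0492 next round, worth 0.84 × 258.0492 = 216.761328 now, so the candidate offers 216.761328, keeping 83.238672.

216.76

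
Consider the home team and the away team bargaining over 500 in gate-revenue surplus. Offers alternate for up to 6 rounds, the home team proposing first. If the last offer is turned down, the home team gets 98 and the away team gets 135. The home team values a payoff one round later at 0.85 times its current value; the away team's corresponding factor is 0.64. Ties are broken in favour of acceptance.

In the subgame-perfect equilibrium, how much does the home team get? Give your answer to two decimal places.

Work backward from the last round.
Round 6 (the away team proposes): the home team gets 98 if talks fail, so the away team offers 98 and keeps 402.
Round 5 (the home team proposes): the away team can get 402 next round, worth 0.64 × 402 = 257.28 now, so the home team offers 257.28, keeping 242.72.
Round 4 (the away team proposes): the home team can get 242.72 next round, worth 0.85 × 242.72 = 206.312 now, so the away team offers 206.312, keeping 293.688.
Round 3 (the home team proposes): the away team can get 293.688 next round, worth 0.64 × 293.688 = 187.96032 now; the home team offers that and keeps 312.03968.
Round 2 (the away team proposes): the home team can get 312.03968 next round, worth 0.85 × 312.03968 = 265.233728 now; the away team offers that and keeps 234.766272.
Round 1 (the home team proposes): the away team can get 234.766272 next round, worth 0.64 × 234.766272 = 150.25041408 now; the home team offers that and keeps 349.74958592.

349.75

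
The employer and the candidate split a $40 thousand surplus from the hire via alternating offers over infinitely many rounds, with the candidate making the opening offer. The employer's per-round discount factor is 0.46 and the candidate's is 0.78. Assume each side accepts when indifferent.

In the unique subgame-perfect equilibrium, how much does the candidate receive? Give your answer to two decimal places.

33.69

Let x be the candidate's share when the candidate proposes and y be the employer's share when the employer proposes.
The employer accepts iff offered ≥ 0.46·y, so x = 40 − 0.46y. Symmetrically y = 40 − 0.78x.
Substituting: x = 40 − 0.46(40 − 0.78x), giving x(1 − 0.78·0.46) = 40(1 − 0.46).
So x = 40 × 0.54 / 0.6412 ≈ 33.6868, and the employer receives 40 − x ≈ 6.3132.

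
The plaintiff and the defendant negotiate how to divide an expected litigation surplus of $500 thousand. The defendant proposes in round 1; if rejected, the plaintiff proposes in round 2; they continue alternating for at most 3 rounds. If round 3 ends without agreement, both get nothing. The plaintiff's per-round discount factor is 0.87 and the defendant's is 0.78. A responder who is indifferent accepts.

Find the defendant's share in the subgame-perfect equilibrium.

404.3

By backward induction:
Round 3 (the defendant proposes): rejection yields 0 for the plaintiff; the defendant offers 0 and keeps 500.
Round 2 (the plaintiff proposes): the defendant can get 500 next round, worth 0.78 × 500 = 390 now. The plaintiff offers 390 and keeps 500 − 390 = 110.
Round 1 (the defendant proposes): the plaintiff can get 110 next round, worth 0.87 × 110 = 95.7 now, so the defendant offers 95.7, keeping 404.3.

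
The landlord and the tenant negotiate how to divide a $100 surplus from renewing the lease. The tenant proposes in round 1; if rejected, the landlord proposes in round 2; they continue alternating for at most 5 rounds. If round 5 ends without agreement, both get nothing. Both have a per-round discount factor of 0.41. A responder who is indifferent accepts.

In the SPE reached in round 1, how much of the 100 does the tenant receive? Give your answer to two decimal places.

Work backward from the last round.
Round 5 (the tenant proposes): rejection yields 0 for the landlord; the tenant offers 0 and keeps 100.
Round 4 (the landlord proposes): the tenant can get 100 next round, worth 0.41 × 100 = 41 now, so the landlord offers 41, keeping 59.
Round 3 (the tenant proposes): the landlord can get 59 next round, worth 0.41 × 59 = 24.19 now; the tenant offers that and keeps 75.81.
Round 2 (the landlord proposes): the tenant can get 75.81 next round, worth 0.41 × 75.81 = 31.0821 now; the landlord offers that and keeps 68.9179.
Round 1 (the tenant proposes): the landlord can get 68.9179 next round, worth 0.41 × 68.9179 = 28.256339 now; the tenant offers that and keeps 71.743661.

71.74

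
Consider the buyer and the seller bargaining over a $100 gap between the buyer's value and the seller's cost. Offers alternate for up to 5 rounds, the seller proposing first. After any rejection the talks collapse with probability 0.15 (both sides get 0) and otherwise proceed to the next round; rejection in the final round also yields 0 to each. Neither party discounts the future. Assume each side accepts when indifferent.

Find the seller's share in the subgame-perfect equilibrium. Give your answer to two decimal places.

Round 5 (the seller proposes): the buyer will accept anything ≥ 0, so the seller offers 0 and keeps 100.
Round 4 (the buyer proposes): rejecting gives the seller an expected 0.85 × 100 = 85, so the buyer offers 85, keeping 15.
Round 3 (the seller proposes): rejecting gives the buyer an expected 0.85 × 15 = 12.75; the seller offers that and keeps 87.25.
Round 2 (the buyer proposes): rejecting gives the seller an expected 0.85 × 87.25 = 74.1625; the buyer offers that and keeps 25.8375.
Round 1 (the seller proposes): rejecting gives the buyer an expected 0.85 × 25.8375 = 21.961875; the seller offers that and keeps 78.038125.

78.04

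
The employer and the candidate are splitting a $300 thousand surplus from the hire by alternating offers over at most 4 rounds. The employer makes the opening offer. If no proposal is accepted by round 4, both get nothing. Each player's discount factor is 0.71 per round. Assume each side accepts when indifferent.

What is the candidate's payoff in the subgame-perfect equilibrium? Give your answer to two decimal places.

169.14

Round 4 (the candidate proposes): rejection yields 0 for the employer; the candidate offers 0 and keeps 300.
Round 3 (the employer proposes): the candidate can get 300 next round, worth 0.71 × 300 = 213 now; the employer offers that and keeps 87.
Round 2 (the candidate proposes): the employer can get 87 next round, worth 0.71 × 87 = 61.77 now; the candidate offers that and keeps 238.23.
Round 1 (the employer proposes): the candidate can get 238.23 next round, worth 0.71 × 238.23 = 169.1433 now. The employer offers 169.1433 and keeps 300 − 169.1433 = 130.8567.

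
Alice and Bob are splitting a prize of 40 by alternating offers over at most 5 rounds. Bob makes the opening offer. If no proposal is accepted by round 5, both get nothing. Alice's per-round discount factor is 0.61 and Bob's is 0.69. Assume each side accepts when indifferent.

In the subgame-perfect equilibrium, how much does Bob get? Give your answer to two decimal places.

Work backward from the last round.
Round 5 (Bob proposes): Alice will accept anything ≥ 0, so Bob offers 0 and keeps 40.
Round 4 (Alice proposes): Bob can get 40 next round, worth 0.69 × 40 = 27.6 now; Alice offers that and keeps 12.4.
Round 3 (Bob proposes): Alice can get 12.4 next round, worth 0.61 × 12.4 = 7.564 now, so Bob offers 7.564, keeping 32.436.
Round 2 (Alice proposes): Bob can get 32.436 next round, worth 0.69 × 32.436 = 22.38084 now; Alice offers that and keeps 17.61916.
Round 1 (Bob proposes): Alice can get 17.61916 next round, worth 0.61 × 17.61916 = 10.7476876 now; Bob offers that and keeps 29.2523124.

29.25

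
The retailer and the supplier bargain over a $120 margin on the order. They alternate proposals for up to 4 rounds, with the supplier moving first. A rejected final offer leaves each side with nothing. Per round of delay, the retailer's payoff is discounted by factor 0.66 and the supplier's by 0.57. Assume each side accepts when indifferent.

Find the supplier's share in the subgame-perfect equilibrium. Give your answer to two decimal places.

Round 4 (the retailer proposes): the supplier will accept anything ≥ 0, so the retailer offers 0 and keeps 120.
Round 3 (the supplier proposes): the retailer can get 120 next round, worth 0.66 × 120 = 79.2 now; the supplier offers that and keeps 40.8.
Round 2 (the retailer proposes): the supplier can get 40.8 next round, worth 0.57 × 40.8 = 23.256 now, so the retailer offers 23.256, keeping 96.744.
Round 1 (the supplier proposes): the retailer can get 96.744 next round, worth 0.66 × 96.744 = 63.85104 now. The supplier offers 63.85104 and keeps 120 − 63.85104 = 56.14896.

56.15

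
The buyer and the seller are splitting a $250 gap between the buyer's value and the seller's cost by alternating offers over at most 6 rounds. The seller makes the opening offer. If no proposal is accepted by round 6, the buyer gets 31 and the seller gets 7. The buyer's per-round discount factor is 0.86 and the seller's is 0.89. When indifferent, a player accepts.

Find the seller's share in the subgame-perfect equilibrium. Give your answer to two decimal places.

Round 6 (the buyer proposes): the seller gets 7 if talks fail, so the buyer offers 7 and keeps 243.
Round 5 (the seller proposes): the buyer can get 243 next round, worth 0.86 × 243 = 208.98 now; the seller offers that and keeps 41.02.
Round 4 (the buyer proposes): the seller can get 41.02 next round, worth 0.89 × 41.02 = 36.5078 now; the buyer offers that and keeps 213.4922.
Round 3 (the seller proposes): the buyer can get 213.4922 next round, worth 0.86 × 213.4922 = 183.603292 now; the seller offers that and keeps 66.396708.
Round 2 (the buyer proposes): the seller can get 66.396708 next round, worth 0.89 × 66.396708 = 59.09307012 now. The buyer offers 59.09307012 and keeps 250 − 59.09307012 = 190.90692988.
Round 1 (the seller proposes): the buyer can get 190.90692988 next round, worth 0.86 × 190.90692988 = 164.1799596968 now; the seller offers that and keeps 85.8200403032.

85.82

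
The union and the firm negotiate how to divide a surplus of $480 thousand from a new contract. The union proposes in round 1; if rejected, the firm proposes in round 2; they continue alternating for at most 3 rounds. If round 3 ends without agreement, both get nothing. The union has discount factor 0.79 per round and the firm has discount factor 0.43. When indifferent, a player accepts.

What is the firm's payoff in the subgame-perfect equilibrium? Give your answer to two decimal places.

43.34

By backward induction:
Round 3 (the union proposes): the firm will accept anything ≥ 0, so the union offers 0 and keeps 480.
Round 2 (the firm proposes): the union can get 480 next round, worth 0.79 × 480 = 379.2 now. The firm offers 379.2 and keeps 480 − 379.2 = 100.8.
Round 1 (the union proposes): the firm can get 100.8 next round, worth 0.43 × 100.8 = 43.344 now. The union offers 43.344 and keeps 480 − 43.344 = 436.656.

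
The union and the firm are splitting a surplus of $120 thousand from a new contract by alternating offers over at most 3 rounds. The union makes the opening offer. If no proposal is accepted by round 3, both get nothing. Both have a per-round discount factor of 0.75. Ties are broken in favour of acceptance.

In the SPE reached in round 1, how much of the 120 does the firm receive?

Round 3 (the union proposes): the firm will accept anything ≥ 0, so the union offers 0 and keeps 120.
Round 2 (the firm proposes): the union can get 120 next round, worth 0.75 × 120 = 90 now; the firm offers that and keeps 30.
Round 1 (the union proposes): the firm can get 30 next round, worth 0.75 × 30 = 22.5 now, so the union offers 22.5, keeping 97.5.

22.5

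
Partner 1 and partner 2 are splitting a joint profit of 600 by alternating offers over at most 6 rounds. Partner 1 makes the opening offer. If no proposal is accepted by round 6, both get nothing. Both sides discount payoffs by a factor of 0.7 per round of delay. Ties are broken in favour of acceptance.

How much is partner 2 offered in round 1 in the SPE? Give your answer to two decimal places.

Work backward from the last round.
Round 6 (partner 2 proposes): rejection yields 0 for partner 1; partner 2 offers 0 and keeps 600.
Round 5 (partner 1 proposes): partner 2 can get 600 next round, worth 0.7 × 600 = 420 now, so partner 1 offers 420, keeping 180.
Round 4 (partner 2 proposes): partner 1 can get 180 next round, worth 0.7 × 180 = 126 now; partner 2 offers that and keeps 474.
Round 3 (partner 1 proposes): partner 2 can get 474 next round, worth 0.7 × 474 = 331.8 now, so partner 1 offers 331.8, keeping 268.2.
Round 2 (partner 2 proposes): partner 1 can get 268.2 next round, worth 0.7 × 268.2 = 187.74 now, so partner 2 offers 187.74, keeping 412.26.
Round 1 (partner 1 proposes): partner 2 can get 412.26 next round, worth 0.7 × 412.26 = 288.582 now. Partner 1 offers 288.582 and keeps 600 − 288.582 = 311.418.

288.58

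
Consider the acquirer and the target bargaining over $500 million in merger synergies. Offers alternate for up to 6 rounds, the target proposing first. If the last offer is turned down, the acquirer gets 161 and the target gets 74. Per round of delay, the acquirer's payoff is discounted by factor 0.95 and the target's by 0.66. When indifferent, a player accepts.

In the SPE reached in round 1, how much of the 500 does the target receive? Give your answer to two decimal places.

Round 6 (the acquirer proposes): the target gets 74 if talks fail, so the acquirer offers 74 and keeps 426.
Round 5 (the target proposes): the acquirer can get 426 next round, worth 0.95 × 426 = 404.7 now; the target offers that and keeps 95.3.
Round 4 (the acquirer proposes): the target can get 95.3 next round, worth 0.66 × 95.3 = 62.898 now, so the acquirer offers 62.898, keeping 437.102.
Round 3 (the target proposes): the acquirer can get 437.102 next round, worth 0.95 × 437.102 = 415.2469 now; the target offers that and keeps 84.7531.
Round 2 (the acquirer proposes): the target can get 84.7531 next round, worth 0.66 × 84.7531 = 55.937046 now. The acquirer offers 55.937046 and keeps 500 − 55.937046 = 444.062954.
Round 1 (the target proposes): the acquirer can get 444.062954 next round, worth 0.95 × 444.062954 = 421.8598063 now; the target offers that and keeps 78.1401937.

78.14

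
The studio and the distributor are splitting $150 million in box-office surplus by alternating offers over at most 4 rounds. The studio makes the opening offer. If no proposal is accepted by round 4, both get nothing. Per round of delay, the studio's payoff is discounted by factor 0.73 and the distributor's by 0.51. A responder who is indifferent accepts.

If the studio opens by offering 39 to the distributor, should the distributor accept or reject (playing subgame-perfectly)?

Round 4 (the distributor proposes): rejection yields 0 for the studio; the distributor offers 0 and keeps 150.
Round 3 (the studio proposes): the distributor can get 150 next round, worth 0.51 × 150 = 76.5 now, so the studio offers 76.5, keeping 73.5.
Round 2 (the distributor proposes): the studio can get 73.5 next round, worth 0.73 × 73.5 = 53.655 now, so the distributor offers 53.655, keeping 96.345.
So by rejecting in round 1, the distributor gets 96.345 next round, worth 0.51 × 96.345 = 49.13595 now.
Offer 39 < 49.13595, so the distributor rejects.

Reject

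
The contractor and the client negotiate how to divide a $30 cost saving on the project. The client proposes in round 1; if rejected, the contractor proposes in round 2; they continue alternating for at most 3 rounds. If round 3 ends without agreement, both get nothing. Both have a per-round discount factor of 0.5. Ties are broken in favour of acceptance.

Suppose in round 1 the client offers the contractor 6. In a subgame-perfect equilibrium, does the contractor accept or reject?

Reject

Round 3 (the client proposes): rejection yields 0 for the contractor; the client offers 0 and keeps 30.
Round 2 (the contractor proposes): the client can get 30 next round, worth 0.5 × 30 = 15 now; the contractor offers that and keeps 15.
So by rejecting in round 1, the contractor gets 15 next round, worth 0.5 × 15 = 7.5 now.
Offer 6 < 7.5, so the contractor rejects.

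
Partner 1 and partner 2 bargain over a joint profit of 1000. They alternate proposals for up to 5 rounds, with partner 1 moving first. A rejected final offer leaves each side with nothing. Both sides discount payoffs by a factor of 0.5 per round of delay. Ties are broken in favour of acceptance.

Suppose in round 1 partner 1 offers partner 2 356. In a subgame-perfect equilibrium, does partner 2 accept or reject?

Accept

Round 5 (partner 1 proposes): rejection yields 0 for partner 2; partner 1 offers 0 and keeps 1000.
Round 4 (partner 2 proposes): partner 1 can get 1000 next round, worth 0.5 × 1000 = 500 now. Partner 2 offers 500 and keeps 1000 − 500 = 500.
Round 3 (partner 1 proposes): partner 2 can get 500 next round, worth 0.5 × 500 = 250 now; partner 1 offers that and keeps 750.
Round 2 (partner 2 proposes): partner 1 can get 750 next round, worth 0.5 × 750 = 375 now. Partner 2 offers 375 and keeps 1000 − 375 = 625.
So by rejecting in round 1, partner 2 gets 625 next round, worth 0.5 × 625 = 312.5 now.
Offer 356 ≥ 312.5, so partner 2 accepts.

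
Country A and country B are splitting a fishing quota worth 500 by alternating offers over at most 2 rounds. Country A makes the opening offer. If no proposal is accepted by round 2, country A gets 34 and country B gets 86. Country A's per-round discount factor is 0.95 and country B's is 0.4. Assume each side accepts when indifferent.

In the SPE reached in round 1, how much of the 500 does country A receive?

Round 2 (country B proposes): country A gets 34 if talks fail, so country B offers 34 and keeps 466.
Round 1 (country A proposes): country B can get 466 next round, worth 0.4 × 466 = 186.4 now, so country A offers 186.4, keeping 313.6.

313.6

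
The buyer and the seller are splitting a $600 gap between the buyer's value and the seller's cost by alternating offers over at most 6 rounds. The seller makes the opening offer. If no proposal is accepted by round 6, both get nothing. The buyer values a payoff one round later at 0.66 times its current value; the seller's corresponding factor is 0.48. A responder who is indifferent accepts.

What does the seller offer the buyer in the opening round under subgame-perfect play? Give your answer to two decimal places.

310.90

Round 6 (the buyer proposes): the seller will accept anything ≥ 0, so the buyer offers 0 and keeps 600.
Round 5 (the seller proposes): the buyer can get 600 next round, worth 0.66 × 600 = 396 now; the seller offers that and keeps 204.
Round 4 (the buyer proposes): the seller can get 204 next round, worth 0.48 × 204 = 97.92 now. The buyer offers 97.92 and keeps 600 − 97.92 = 502.08.
Round 3 (the seller proposes): the buyer can get 502.08 next round, worth 0.66 × 502.08 = 331.3728 now. The seller offers 331.3728 and keeps 600 − 331.3728 = 268.6272.
Round 2 (the buyer proposes): the seller can get 268.6272 next round, worth 0.48 × 268.6272 = 128.941056 now; the buyer offers that and keeps 471.058944.
Round 1 (the seller proposes): the buyer can get 471.058944 next round, worth 0.66 × 471.058944 = 310.89890304 now. The seller offers 310.89890304 and keeps 600 − 310.89890304 = 289.10109696.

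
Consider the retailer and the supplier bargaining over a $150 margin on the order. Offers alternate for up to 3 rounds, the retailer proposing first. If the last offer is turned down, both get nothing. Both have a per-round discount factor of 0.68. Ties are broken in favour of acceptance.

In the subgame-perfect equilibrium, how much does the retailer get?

Round 3 (the retailer proposes): rejection yields 0 for the supplier; the retailer offers 0 and keeps 150.
Round 2 (the supplier proposes): the retailer can get 150 next round, worth 0.68 × 150 = 102 now; the supplier offers that and keeps 48.
Round 1 (the retailer proposes): the supplier can get 48 next round, worth 0.68 × 48 = 32.64 now; the retailer offers that and keeps 117.36.

117.36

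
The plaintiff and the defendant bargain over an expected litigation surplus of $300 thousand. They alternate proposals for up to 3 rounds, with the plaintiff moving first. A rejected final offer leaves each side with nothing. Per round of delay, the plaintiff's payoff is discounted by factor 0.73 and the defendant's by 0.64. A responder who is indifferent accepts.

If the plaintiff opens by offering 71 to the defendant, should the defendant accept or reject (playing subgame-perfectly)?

Round 3 (the plaintiff proposes): rejection yields 0 for the defendant; the plaintiff offers 0 and keeps 300.
Round 2 (the defendant proposes): the plaintiff can get 300 next round, worth 0.73 × 300 = 219 now. The defendant offers 219 and keeps 300 − 219 = 81.
So by rejecting in round 1, the defendant gets 81 next round, worth 0.64 × 81 = 51.84 now.
Offer 71 ≥ 51.84, so the defendant accepts.

Accept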